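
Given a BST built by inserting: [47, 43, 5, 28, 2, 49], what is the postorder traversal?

Tree insertion order: [47, 43, 5, 28, 2, 49]
Tree (level-order array): [47, 43, 49, 5, None, None, None, 2, 28]
Postorder traversal: [2, 28, 5, 43, 49, 47]


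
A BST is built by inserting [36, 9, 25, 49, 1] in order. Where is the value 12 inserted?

Starting tree (level order): [36, 9, 49, 1, 25]
Insertion path: 36 -> 9 -> 25
Result: insert 12 as left child of 25
Final tree (level order): [36, 9, 49, 1, 25, None, None, None, None, 12]


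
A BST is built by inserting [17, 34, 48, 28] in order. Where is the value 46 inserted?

Starting tree (level order): [17, None, 34, 28, 48]
Insertion path: 17 -> 34 -> 48
Result: insert 46 as left child of 48
Final tree (level order): [17, None, 34, 28, 48, None, None, 46]


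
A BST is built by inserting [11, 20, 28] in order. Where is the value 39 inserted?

Starting tree (level order): [11, None, 20, None, 28]
Insertion path: 11 -> 20 -> 28
Result: insert 39 as right child of 28
Final tree (level order): [11, None, 20, None, 28, None, 39]


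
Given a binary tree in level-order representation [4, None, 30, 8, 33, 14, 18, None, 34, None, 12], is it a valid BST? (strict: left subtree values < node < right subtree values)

Level-order array: [4, None, 30, 8, 33, 14, 18, None, 34, None, 12]
Validate using subtree bounds (lo, hi): at each node, require lo < value < hi,
then recurse left with hi=value and right with lo=value.
Preorder trace (stopping at first violation):
  at node 4 with bounds (-inf, +inf): OK
  at node 30 with bounds (4, +inf): OK
  at node 8 with bounds (4, 30): OK
  at node 14 with bounds (4, 8): VIOLATION
Node 14 violates its bound: not (4 < 14 < 8).
Result: Not a valid BST


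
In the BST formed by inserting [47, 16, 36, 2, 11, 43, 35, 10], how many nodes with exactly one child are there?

Tree built from: [47, 16, 36, 2, 11, 43, 35, 10]
Tree (level-order array): [47, 16, None, 2, 36, None, 11, 35, 43, 10]
Rule: These are nodes with exactly 1 non-null child.
Per-node child counts:
  node 47: 1 child(ren)
  node 16: 2 child(ren)
  node 2: 1 child(ren)
  node 11: 1 child(ren)
  node 10: 0 child(ren)
  node 36: 2 child(ren)
  node 35: 0 child(ren)
  node 43: 0 child(ren)
Matching nodes: [47, 2, 11]
Count of nodes with exactly one child: 3


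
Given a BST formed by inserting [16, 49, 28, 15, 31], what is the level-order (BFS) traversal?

Tree insertion order: [16, 49, 28, 15, 31]
Tree (level-order array): [16, 15, 49, None, None, 28, None, None, 31]
BFS from the root, enqueuing left then right child of each popped node:
  queue [16] -> pop 16, enqueue [15, 49], visited so far: [16]
  queue [15, 49] -> pop 15, enqueue [none], visited so far: [16, 15]
  queue [49] -> pop 49, enqueue [28], visited so far: [16, 15, 49]
  queue [28] -> pop 28, enqueue [31], visited so far: [16, 15, 49, 28]
  queue [31] -> pop 31, enqueue [none], visited so far: [16, 15, 49, 28, 31]
Result: [16, 15, 49, 28, 31]


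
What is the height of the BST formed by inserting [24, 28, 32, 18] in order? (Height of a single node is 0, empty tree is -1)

Insertion order: [24, 28, 32, 18]
Tree (level-order array): [24, 18, 28, None, None, None, 32]
Compute height bottom-up (empty subtree = -1):
  height(18) = 1 + max(-1, -1) = 0
  height(32) = 1 + max(-1, -1) = 0
  height(28) = 1 + max(-1, 0) = 1
  height(24) = 1 + max(0, 1) = 2
Height = 2


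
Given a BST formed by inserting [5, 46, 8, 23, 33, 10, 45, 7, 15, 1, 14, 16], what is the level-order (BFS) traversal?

Tree insertion order: [5, 46, 8, 23, 33, 10, 45, 7, 15, 1, 14, 16]
Tree (level-order array): [5, 1, 46, None, None, 8, None, 7, 23, None, None, 10, 33, None, 15, None, 45, 14, 16]
BFS from the root, enqueuing left then right child of each popped node:
  queue [5] -> pop 5, enqueue [1, 46], visited so far: [5]
  queue [1, 46] -> pop 1, enqueue [none], visited so far: [5, 1]
  queue [46] -> pop 46, enqueue [8], visited so far: [5, 1, 46]
  queue [8] -> pop 8, enqueue [7, 23], visited so far: [5, 1, 46, 8]
  queue [7, 23] -> pop 7, enqueue [none], visited so far: [5, 1, 46, 8, 7]
  queue [23] -> pop 23, enqueue [10, 33], visited so far: [5, 1, 46, 8, 7, 23]
  queue [10, 33] -> pop 10, enqueue [15], visited so far: [5, 1, 46, 8, 7, 23, 10]
  queue [33, 15] -> pop 33, enqueue [45], visited so far: [5, 1, 46, 8, 7, 23, 10, 33]
  queue [15, 45] -> pop 15, enqueue [14, 16], visited so far: [5, 1, 46, 8, 7, 23, 10, 33, 15]
  queue [45, 14, 16] -> pop 45, enqueue [none], visited so far: [5, 1, 46, 8, 7, 23, 10, 33, 15, 45]
  queue [14, 16] -> pop 14, enqueue [none], visited so far: [5, 1, 46, 8, 7, 23, 10, 33, 15, 45, 14]
  queue [16] -> pop 16, enqueue [none], visited so far: [5, 1, 46, 8, 7, 23, 10, 33, 15, 45, 14, 16]
Result: [5, 1, 46, 8, 7, 23, 10, 33, 15, 45, 14, 16]


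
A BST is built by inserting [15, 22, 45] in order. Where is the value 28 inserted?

Starting tree (level order): [15, None, 22, None, 45]
Insertion path: 15 -> 22 -> 45
Result: insert 28 as left child of 45
Final tree (level order): [15, None, 22, None, 45, 28]


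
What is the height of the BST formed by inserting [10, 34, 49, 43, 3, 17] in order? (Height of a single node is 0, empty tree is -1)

Insertion order: [10, 34, 49, 43, 3, 17]
Tree (level-order array): [10, 3, 34, None, None, 17, 49, None, None, 43]
Compute height bottom-up (empty subtree = -1):
  height(3) = 1 + max(-1, -1) = 0
  height(17) = 1 + max(-1, -1) = 0
  height(43) = 1 + max(-1, -1) = 0
  height(49) = 1 + max(0, -1) = 1
  height(34) = 1 + max(0, 1) = 2
  height(10) = 1 + max(0, 2) = 3
Height = 3


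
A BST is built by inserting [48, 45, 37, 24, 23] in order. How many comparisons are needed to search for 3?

Search path for 3: 48 -> 45 -> 37 -> 24 -> 23
Found: False
Comparisons: 5


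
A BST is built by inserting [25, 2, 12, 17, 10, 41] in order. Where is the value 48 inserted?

Starting tree (level order): [25, 2, 41, None, 12, None, None, 10, 17]
Insertion path: 25 -> 41
Result: insert 48 as right child of 41
Final tree (level order): [25, 2, 41, None, 12, None, 48, 10, 17]


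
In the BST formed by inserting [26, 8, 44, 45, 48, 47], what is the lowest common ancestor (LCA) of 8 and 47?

Tree insertion order: [26, 8, 44, 45, 48, 47]
Tree (level-order array): [26, 8, 44, None, None, None, 45, None, 48, 47]
In a BST, the LCA of p=8, q=47 is the first node v on the
root-to-leaf path with p <= v <= q (go left if both < v, right if both > v).
Walk from root:
  at 26: 8 <= 26 <= 47, this is the LCA
LCA = 26


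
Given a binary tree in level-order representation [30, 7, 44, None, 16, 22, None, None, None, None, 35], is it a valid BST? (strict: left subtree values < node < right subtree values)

Level-order array: [30, 7, 44, None, 16, 22, None, None, None, None, 35]
Validate using subtree bounds (lo, hi): at each node, require lo < value < hi,
then recurse left with hi=value and right with lo=value.
Preorder trace (stopping at first violation):
  at node 30 with bounds (-inf, +inf): OK
  at node 7 with bounds (-inf, 30): OK
  at node 16 with bounds (7, 30): OK
  at node 44 with bounds (30, +inf): OK
  at node 22 with bounds (30, 44): VIOLATION
Node 22 violates its bound: not (30 < 22 < 44).
Result: Not a valid BST


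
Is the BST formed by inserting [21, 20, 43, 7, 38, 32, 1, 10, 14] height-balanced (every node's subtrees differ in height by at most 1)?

Tree (level-order array): [21, 20, 43, 7, None, 38, None, 1, 10, 32, None, None, None, None, 14]
Definition: a tree is height-balanced if, at every node, |h(left) - h(right)| <= 1 (empty subtree has height -1).
Bottom-up per-node check:
  node 1: h_left=-1, h_right=-1, diff=0 [OK], height=0
  node 14: h_left=-1, h_right=-1, diff=0 [OK], height=0
  node 10: h_left=-1, h_right=0, diff=1 [OK], height=1
  node 7: h_left=0, h_right=1, diff=1 [OK], height=2
  node 20: h_left=2, h_right=-1, diff=3 [FAIL (|2--1|=3 > 1)], height=3
  node 32: h_left=-1, h_right=-1, diff=0 [OK], height=0
  node 38: h_left=0, h_right=-1, diff=1 [OK], height=1
  node 43: h_left=1, h_right=-1, diff=2 [FAIL (|1--1|=2 > 1)], height=2
  node 21: h_left=3, h_right=2, diff=1 [OK], height=4
Node 20 violates the condition: |2 - -1| = 3 > 1.
Result: Not balanced


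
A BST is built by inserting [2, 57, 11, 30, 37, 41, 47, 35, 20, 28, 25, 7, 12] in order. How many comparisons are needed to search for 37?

Search path for 37: 2 -> 57 -> 11 -> 30 -> 37
Found: True
Comparisons: 5


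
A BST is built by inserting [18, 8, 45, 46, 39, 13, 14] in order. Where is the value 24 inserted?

Starting tree (level order): [18, 8, 45, None, 13, 39, 46, None, 14]
Insertion path: 18 -> 45 -> 39
Result: insert 24 as left child of 39
Final tree (level order): [18, 8, 45, None, 13, 39, 46, None, 14, 24]


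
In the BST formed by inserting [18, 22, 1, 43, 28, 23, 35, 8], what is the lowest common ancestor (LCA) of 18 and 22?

Tree insertion order: [18, 22, 1, 43, 28, 23, 35, 8]
Tree (level-order array): [18, 1, 22, None, 8, None, 43, None, None, 28, None, 23, 35]
In a BST, the LCA of p=18, q=22 is the first node v on the
root-to-leaf path with p <= v <= q (go left if both < v, right if both > v).
Walk from root:
  at 18: 18 <= 18 <= 22, this is the LCA
LCA = 18


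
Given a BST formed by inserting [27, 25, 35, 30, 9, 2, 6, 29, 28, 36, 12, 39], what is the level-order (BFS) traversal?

Tree insertion order: [27, 25, 35, 30, 9, 2, 6, 29, 28, 36, 12, 39]
Tree (level-order array): [27, 25, 35, 9, None, 30, 36, 2, 12, 29, None, None, 39, None, 6, None, None, 28]
BFS from the root, enqueuing left then right child of each popped node:
  queue [27] -> pop 27, enqueue [25, 35], visited so far: [27]
  queue [25, 35] -> pop 25, enqueue [9], visited so far: [27, 25]
  queue [35, 9] -> pop 35, enqueue [30, 36], visited so far: [27, 25, 35]
  queue [9, 30, 36] -> pop 9, enqueue [2, 12], visited so far: [27, 25, 35, 9]
  queue [30, 36, 2, 12] -> pop 30, enqueue [29], visited so far: [27, 25, 35, 9, 30]
  queue [36, 2, 12, 29] -> pop 36, enqueue [39], visited so far: [27, 25, 35, 9, 30, 36]
  queue [2, 12, 29, 39] -> pop 2, enqueue [6], visited so far: [27, 25, 35, 9, 30, 36, 2]
  queue [12, 29, 39, 6] -> pop 12, enqueue [none], visited so far: [27, 25, 35, 9, 30, 36, 2, 12]
  queue [29, 39, 6] -> pop 29, enqueue [28], visited so far: [27, 25, 35, 9, 30, 36, 2, 12, 29]
  queue [39, 6, 28] -> pop 39, enqueue [none], visited so far: [27, 25, 35, 9, 30, 36, 2, 12, 29, 39]
  queue [6, 28] -> pop 6, enqueue [none], visited so far: [27, 25, 35, 9, 30, 36, 2, 12, 29, 39, 6]
  queue [28] -> pop 28, enqueue [none], visited so far: [27, 25, 35, 9, 30, 36, 2, 12, 29, 39, 6, 28]
Result: [27, 25, 35, 9, 30, 36, 2, 12, 29, 39, 6, 28]


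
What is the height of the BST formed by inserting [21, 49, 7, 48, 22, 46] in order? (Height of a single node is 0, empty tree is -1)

Insertion order: [21, 49, 7, 48, 22, 46]
Tree (level-order array): [21, 7, 49, None, None, 48, None, 22, None, None, 46]
Compute height bottom-up (empty subtree = -1):
  height(7) = 1 + max(-1, -1) = 0
  height(46) = 1 + max(-1, -1) = 0
  height(22) = 1 + max(-1, 0) = 1
  height(48) = 1 + max(1, -1) = 2
  height(49) = 1 + max(2, -1) = 3
  height(21) = 1 + max(0, 3) = 4
Height = 4


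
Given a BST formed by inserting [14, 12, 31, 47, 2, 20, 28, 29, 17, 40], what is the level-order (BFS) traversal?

Tree insertion order: [14, 12, 31, 47, 2, 20, 28, 29, 17, 40]
Tree (level-order array): [14, 12, 31, 2, None, 20, 47, None, None, 17, 28, 40, None, None, None, None, 29]
BFS from the root, enqueuing left then right child of each popped node:
  queue [14] -> pop 14, enqueue [12, 31], visited so far: [14]
  queue [12, 31] -> pop 12, enqueue [2], visited so far: [14, 12]
  queue [31, 2] -> pop 31, enqueue [20, 47], visited so far: [14, 12, 31]
  queue [2, 20, 47] -> pop 2, enqueue [none], visited so far: [14, 12, 31, 2]
  queue [20, 47] -> pop 20, enqueue [17, 28], visited so far: [14, 12, 31, 2, 20]
  queue [47, 17, 28] -> pop 47, enqueue [40], visited so far: [14, 12, 31, 2, 20, 47]
  queue [17, 28, 40] -> pop 17, enqueue [none], visited so far: [14, 12, 31, 2, 20, 47, 17]
  queue [28, 40] -> pop 28, enqueue [29], visited so far: [14, 12, 31, 2, 20, 47, 17, 28]
  queue [40, 29] -> pop 40, enqueue [none], visited so far: [14, 12, 31, 2, 20, 47, 17, 28, 40]
  queue [29] -> pop 29, enqueue [none], visited so far: [14, 12, 31, 2, 20, 47, 17, 28, 40, 29]
Result: [14, 12, 31, 2, 20, 47, 17, 28, 40, 29]


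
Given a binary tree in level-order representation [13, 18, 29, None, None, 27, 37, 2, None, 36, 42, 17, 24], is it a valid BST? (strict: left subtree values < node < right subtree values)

Level-order array: [13, 18, 29, None, None, 27, 37, 2, None, 36, 42, 17, 24]
Validate using subtree bounds (lo, hi): at each node, require lo < value < hi,
then recurse left with hi=value and right with lo=value.
Preorder trace (stopping at first violation):
  at node 13 with bounds (-inf, +inf): OK
  at node 18 with bounds (-inf, 13): VIOLATION
Node 18 violates its bound: not (-inf < 18 < 13).
Result: Not a valid BST


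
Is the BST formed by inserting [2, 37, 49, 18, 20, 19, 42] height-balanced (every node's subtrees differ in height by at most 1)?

Tree (level-order array): [2, None, 37, 18, 49, None, 20, 42, None, 19]
Definition: a tree is height-balanced if, at every node, |h(left) - h(right)| <= 1 (empty subtree has height -1).
Bottom-up per-node check:
  node 19: h_left=-1, h_right=-1, diff=0 [OK], height=0
  node 20: h_left=0, h_right=-1, diff=1 [OK], height=1
  node 18: h_left=-1, h_right=1, diff=2 [FAIL (|-1-1|=2 > 1)], height=2
  node 42: h_left=-1, h_right=-1, diff=0 [OK], height=0
  node 49: h_left=0, h_right=-1, diff=1 [OK], height=1
  node 37: h_left=2, h_right=1, diff=1 [OK], height=3
  node 2: h_left=-1, h_right=3, diff=4 [FAIL (|-1-3|=4 > 1)], height=4
Node 18 violates the condition: |-1 - 1| = 2 > 1.
Result: Not balanced


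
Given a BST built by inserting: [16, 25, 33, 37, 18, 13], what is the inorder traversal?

Tree insertion order: [16, 25, 33, 37, 18, 13]
Tree (level-order array): [16, 13, 25, None, None, 18, 33, None, None, None, 37]
Inorder traversal: [13, 16, 18, 25, 33, 37]


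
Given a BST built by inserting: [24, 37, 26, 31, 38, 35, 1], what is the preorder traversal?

Tree insertion order: [24, 37, 26, 31, 38, 35, 1]
Tree (level-order array): [24, 1, 37, None, None, 26, 38, None, 31, None, None, None, 35]
Preorder traversal: [24, 1, 37, 26, 31, 35, 38]


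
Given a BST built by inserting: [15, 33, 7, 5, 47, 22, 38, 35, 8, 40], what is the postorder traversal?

Tree insertion order: [15, 33, 7, 5, 47, 22, 38, 35, 8, 40]
Tree (level-order array): [15, 7, 33, 5, 8, 22, 47, None, None, None, None, None, None, 38, None, 35, 40]
Postorder traversal: [5, 8, 7, 22, 35, 40, 38, 47, 33, 15]


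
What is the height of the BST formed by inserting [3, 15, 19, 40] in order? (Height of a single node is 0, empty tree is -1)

Insertion order: [3, 15, 19, 40]
Tree (level-order array): [3, None, 15, None, 19, None, 40]
Compute height bottom-up (empty subtree = -1):
  height(40) = 1 + max(-1, -1) = 0
  height(19) = 1 + max(-1, 0) = 1
  height(15) = 1 + max(-1, 1) = 2
  height(3) = 1 + max(-1, 2) = 3
Height = 3


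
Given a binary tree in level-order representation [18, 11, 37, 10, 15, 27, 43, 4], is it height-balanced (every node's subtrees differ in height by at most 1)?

Tree (level-order array): [18, 11, 37, 10, 15, 27, 43, 4]
Definition: a tree is height-balanced if, at every node, |h(left) - h(right)| <= 1 (empty subtree has height -1).
Bottom-up per-node check:
  node 4: h_left=-1, h_right=-1, diff=0 [OK], height=0
  node 10: h_left=0, h_right=-1, diff=1 [OK], height=1
  node 15: h_left=-1, h_right=-1, diff=0 [OK], height=0
  node 11: h_left=1, h_right=0, diff=1 [OK], height=2
  node 27: h_left=-1, h_right=-1, diff=0 [OK], height=0
  node 43: h_left=-1, h_right=-1, diff=0 [OK], height=0
  node 37: h_left=0, h_right=0, diff=0 [OK], height=1
  node 18: h_left=2, h_right=1, diff=1 [OK], height=3
All nodes satisfy the balance condition.
Result: Balanced


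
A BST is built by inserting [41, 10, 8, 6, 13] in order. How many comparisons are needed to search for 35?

Search path for 35: 41 -> 10 -> 13
Found: False
Comparisons: 3


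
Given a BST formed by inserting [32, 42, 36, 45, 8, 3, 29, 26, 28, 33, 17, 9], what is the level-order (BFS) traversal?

Tree insertion order: [32, 42, 36, 45, 8, 3, 29, 26, 28, 33, 17, 9]
Tree (level-order array): [32, 8, 42, 3, 29, 36, 45, None, None, 26, None, 33, None, None, None, 17, 28, None, None, 9]
BFS from the root, enqueuing left then right child of each popped node:
  queue [32] -> pop 32, enqueue [8, 42], visited so far: [32]
  queue [8, 42] -> pop 8, enqueue [3, 29], visited so far: [32, 8]
  queue [42, 3, 29] -> pop 42, enqueue [36, 45], visited so far: [32, 8, 42]
  queue [3, 29, 36, 45] -> pop 3, enqueue [none], visited so far: [32, 8, 42, 3]
  queue [29, 36, 45] -> pop 29, enqueue [26], visited so far: [32, 8, 42, 3, 29]
  queue [36, 45, 26] -> pop 36, enqueue [33], visited so far: [32, 8, 42, 3, 29, 36]
  queue [45, 26, 33] -> pop 45, enqueue [none], visited so far: [32, 8, 42, 3, 29, 36, 45]
  queue [26, 33] -> pop 26, enqueue [17, 28], visited so far: [32, 8, 42, 3, 29, 36, 45, 26]
  queue [33, 17, 28] -> pop 33, enqueue [none], visited so far: [32, 8, 42, 3, 29, 36, 45, 26, 33]
  queue [17, 28] -> pop 17, enqueue [9], visited so far: [32, 8, 42, 3, 29, 36, 45, 26, 33, 17]
  queue [28, 9] -> pop 28, enqueue [none], visited so far: [32, 8, 42, 3, 29, 36, 45, 26, 33, 17, 28]
  queue [9] -> pop 9, enqueue [none], visited so far: [32, 8, 42, 3, 29, 36, 45, 26, 33, 17, 28, 9]
Result: [32, 8, 42, 3, 29, 36, 45, 26, 33, 17, 28, 9]


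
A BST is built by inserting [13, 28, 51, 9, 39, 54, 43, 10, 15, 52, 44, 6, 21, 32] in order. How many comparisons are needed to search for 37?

Search path for 37: 13 -> 28 -> 51 -> 39 -> 32
Found: False
Comparisons: 5


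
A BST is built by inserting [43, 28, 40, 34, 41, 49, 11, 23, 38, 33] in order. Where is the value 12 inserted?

Starting tree (level order): [43, 28, 49, 11, 40, None, None, None, 23, 34, 41, None, None, 33, 38]
Insertion path: 43 -> 28 -> 11 -> 23
Result: insert 12 as left child of 23
Final tree (level order): [43, 28, 49, 11, 40, None, None, None, 23, 34, 41, 12, None, 33, 38]


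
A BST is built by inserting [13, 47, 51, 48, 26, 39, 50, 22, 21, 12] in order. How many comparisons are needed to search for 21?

Search path for 21: 13 -> 47 -> 26 -> 22 -> 21
Found: True
Comparisons: 5


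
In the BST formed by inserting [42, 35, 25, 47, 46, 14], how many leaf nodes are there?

Tree built from: [42, 35, 25, 47, 46, 14]
Tree (level-order array): [42, 35, 47, 25, None, 46, None, 14]
Rule: A leaf has 0 children.
Per-node child counts:
  node 42: 2 child(ren)
  node 35: 1 child(ren)
  node 25: 1 child(ren)
  node 14: 0 child(ren)
  node 47: 1 child(ren)
  node 46: 0 child(ren)
Matching nodes: [14, 46]
Count of leaf nodes: 2


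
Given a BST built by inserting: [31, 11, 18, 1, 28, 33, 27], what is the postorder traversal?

Tree insertion order: [31, 11, 18, 1, 28, 33, 27]
Tree (level-order array): [31, 11, 33, 1, 18, None, None, None, None, None, 28, 27]
Postorder traversal: [1, 27, 28, 18, 11, 33, 31]


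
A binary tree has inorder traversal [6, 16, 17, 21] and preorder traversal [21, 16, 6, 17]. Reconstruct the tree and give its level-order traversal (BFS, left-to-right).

Inorder:  [6, 16, 17, 21]
Preorder: [21, 16, 6, 17]
Algorithm: preorder visits root first, so consume preorder in order;
for each root, split the current inorder slice at that value into
left-subtree inorder and right-subtree inorder, then recurse.
Recursive splits:
  root=21; inorder splits into left=[6, 16, 17], right=[]
  root=16; inorder splits into left=[6], right=[17]
  root=6; inorder splits into left=[], right=[]
  root=17; inorder splits into left=[], right=[]
Reconstructed level-order: [21, 16, 6, 17]


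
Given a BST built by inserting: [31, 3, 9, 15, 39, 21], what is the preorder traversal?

Tree insertion order: [31, 3, 9, 15, 39, 21]
Tree (level-order array): [31, 3, 39, None, 9, None, None, None, 15, None, 21]
Preorder traversal: [31, 3, 9, 15, 21, 39]


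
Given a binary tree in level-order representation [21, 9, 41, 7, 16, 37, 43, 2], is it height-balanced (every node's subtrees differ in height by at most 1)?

Tree (level-order array): [21, 9, 41, 7, 16, 37, 43, 2]
Definition: a tree is height-balanced if, at every node, |h(left) - h(right)| <= 1 (empty subtree has height -1).
Bottom-up per-node check:
  node 2: h_left=-1, h_right=-1, diff=0 [OK], height=0
  node 7: h_left=0, h_right=-1, diff=1 [OK], height=1
  node 16: h_left=-1, h_right=-1, diff=0 [OK], height=0
  node 9: h_left=1, h_right=0, diff=1 [OK], height=2
  node 37: h_left=-1, h_right=-1, diff=0 [OK], height=0
  node 43: h_left=-1, h_right=-1, diff=0 [OK], height=0
  node 41: h_left=0, h_right=0, diff=0 [OK], height=1
  node 21: h_left=2, h_right=1, diff=1 [OK], height=3
All nodes satisfy the balance condition.
Result: Balanced


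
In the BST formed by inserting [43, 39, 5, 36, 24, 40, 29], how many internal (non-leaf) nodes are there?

Tree built from: [43, 39, 5, 36, 24, 40, 29]
Tree (level-order array): [43, 39, None, 5, 40, None, 36, None, None, 24, None, None, 29]
Rule: An internal node has at least one child.
Per-node child counts:
  node 43: 1 child(ren)
  node 39: 2 child(ren)
  node 5: 1 child(ren)
  node 36: 1 child(ren)
  node 24: 1 child(ren)
  node 29: 0 child(ren)
  node 40: 0 child(ren)
Matching nodes: [43, 39, 5, 36, 24]
Count of internal (non-leaf) nodes: 5


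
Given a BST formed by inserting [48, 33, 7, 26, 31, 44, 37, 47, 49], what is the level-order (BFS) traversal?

Tree insertion order: [48, 33, 7, 26, 31, 44, 37, 47, 49]
Tree (level-order array): [48, 33, 49, 7, 44, None, None, None, 26, 37, 47, None, 31]
BFS from the root, enqueuing left then right child of each popped node:
  queue [48] -> pop 48, enqueue [33, 49], visited so far: [48]
  queue [33, 49] -> pop 33, enqueue [7, 44], visited so far: [48, 33]
  queue [49, 7, 44] -> pop 49, enqueue [none], visited so far: [48, 33, 49]
  queue [7, 44] -> pop 7, enqueue [26], visited so far: [48, 33, 49, 7]
  queue [44, 26] -> pop 44, enqueue [37, 47], visited so far: [48, 33, 49, 7, 44]
  queue [26, 37, 47] -> pop 26, enqueue [31], visited so far: [48, 33, 49, 7, 44, 26]
  queue [37, 47, 31] -> pop 37, enqueue [none], visited so far: [48, 33, 49, 7, 44, 26, 37]
  queue [47, 31] -> pop 47, enqueue [none], visited so far: [48, 33, 49, 7, 44, 26, 37, 47]
  queue [31] -> pop 31, enqueue [none], visited so far: [48, 33, 49, 7, 44, 26, 37, 47, 31]
Result: [48, 33, 49, 7, 44, 26, 37, 47, 31]


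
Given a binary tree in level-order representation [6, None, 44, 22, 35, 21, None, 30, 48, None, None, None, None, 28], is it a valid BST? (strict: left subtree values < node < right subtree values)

Level-order array: [6, None, 44, 22, 35, 21, None, 30, 48, None, None, None, None, 28]
Validate using subtree bounds (lo, hi): at each node, require lo < value < hi,
then recurse left with hi=value and right with lo=value.
Preorder trace (stopping at first violation):
  at node 6 with bounds (-inf, +inf): OK
  at node 44 with bounds (6, +inf): OK
  at node 22 with bounds (6, 44): OK
  at node 21 with bounds (6, 22): OK
  at node 35 with bounds (44, +inf): VIOLATION
Node 35 violates its bound: not (44 < 35 < +inf).
Result: Not a valid BST


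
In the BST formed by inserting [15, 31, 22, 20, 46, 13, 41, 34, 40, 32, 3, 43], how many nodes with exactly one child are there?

Tree built from: [15, 31, 22, 20, 46, 13, 41, 34, 40, 32, 3, 43]
Tree (level-order array): [15, 13, 31, 3, None, 22, 46, None, None, 20, None, 41, None, None, None, 34, 43, 32, 40]
Rule: These are nodes with exactly 1 non-null child.
Per-node child counts:
  node 15: 2 child(ren)
  node 13: 1 child(ren)
  node 3: 0 child(ren)
  node 31: 2 child(ren)
  node 22: 1 child(ren)
  node 20: 0 child(ren)
  node 46: 1 child(ren)
  node 41: 2 child(ren)
  node 34: 2 child(ren)
  node 32: 0 child(ren)
  node 40: 0 child(ren)
  node 43: 0 child(ren)
Matching nodes: [13, 22, 46]
Count of nodes with exactly one child: 3


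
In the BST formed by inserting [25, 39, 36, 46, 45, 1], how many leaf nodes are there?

Tree built from: [25, 39, 36, 46, 45, 1]
Tree (level-order array): [25, 1, 39, None, None, 36, 46, None, None, 45]
Rule: A leaf has 0 children.
Per-node child counts:
  node 25: 2 child(ren)
  node 1: 0 child(ren)
  node 39: 2 child(ren)
  node 36: 0 child(ren)
  node 46: 1 child(ren)
  node 45: 0 child(ren)
Matching nodes: [1, 36, 45]
Count of leaf nodes: 3


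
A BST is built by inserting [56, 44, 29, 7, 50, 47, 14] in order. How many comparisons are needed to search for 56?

Search path for 56: 56
Found: True
Comparisons: 1


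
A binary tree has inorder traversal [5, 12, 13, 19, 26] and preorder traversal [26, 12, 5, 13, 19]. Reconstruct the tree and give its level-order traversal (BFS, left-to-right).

Inorder:  [5, 12, 13, 19, 26]
Preorder: [26, 12, 5, 13, 19]
Algorithm: preorder visits root first, so consume preorder in order;
for each root, split the current inorder slice at that value into
left-subtree inorder and right-subtree inorder, then recurse.
Recursive splits:
  root=26; inorder splits into left=[5, 12, 13, 19], right=[]
  root=12; inorder splits into left=[5], right=[13, 19]
  root=5; inorder splits into left=[], right=[]
  root=13; inorder splits into left=[], right=[19]
  root=19; inorder splits into left=[], right=[]
Reconstructed level-order: [26, 12, 5, 13, 19]


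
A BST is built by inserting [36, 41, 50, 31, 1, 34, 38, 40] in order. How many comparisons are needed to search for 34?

Search path for 34: 36 -> 31 -> 34
Found: True
Comparisons: 3


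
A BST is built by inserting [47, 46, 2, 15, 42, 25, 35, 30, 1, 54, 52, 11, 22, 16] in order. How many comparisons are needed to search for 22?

Search path for 22: 47 -> 46 -> 2 -> 15 -> 42 -> 25 -> 22
Found: True
Comparisons: 7


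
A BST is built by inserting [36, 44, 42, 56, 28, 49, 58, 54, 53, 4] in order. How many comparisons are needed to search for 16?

Search path for 16: 36 -> 28 -> 4
Found: False
Comparisons: 3


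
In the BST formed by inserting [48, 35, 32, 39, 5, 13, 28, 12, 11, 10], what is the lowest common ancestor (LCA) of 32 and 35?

Tree insertion order: [48, 35, 32, 39, 5, 13, 28, 12, 11, 10]
Tree (level-order array): [48, 35, None, 32, 39, 5, None, None, None, None, 13, 12, 28, 11, None, None, None, 10]
In a BST, the LCA of p=32, q=35 is the first node v on the
root-to-leaf path with p <= v <= q (go left if both < v, right if both > v).
Walk from root:
  at 48: both 32 and 35 < 48, go left
  at 35: 32 <= 35 <= 35, this is the LCA
LCA = 35


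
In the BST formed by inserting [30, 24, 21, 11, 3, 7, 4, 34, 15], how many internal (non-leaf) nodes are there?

Tree built from: [30, 24, 21, 11, 3, 7, 4, 34, 15]
Tree (level-order array): [30, 24, 34, 21, None, None, None, 11, None, 3, 15, None, 7, None, None, 4]
Rule: An internal node has at least one child.
Per-node child counts:
  node 30: 2 child(ren)
  node 24: 1 child(ren)
  node 21: 1 child(ren)
  node 11: 2 child(ren)
  node 3: 1 child(ren)
  node 7: 1 child(ren)
  node 4: 0 child(ren)
  node 15: 0 child(ren)
  node 34: 0 child(ren)
Matching nodes: [30, 24, 21, 11, 3, 7]
Count of internal (non-leaf) nodes: 6


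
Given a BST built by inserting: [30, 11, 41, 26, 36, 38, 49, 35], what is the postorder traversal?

Tree insertion order: [30, 11, 41, 26, 36, 38, 49, 35]
Tree (level-order array): [30, 11, 41, None, 26, 36, 49, None, None, 35, 38]
Postorder traversal: [26, 11, 35, 38, 36, 49, 41, 30]


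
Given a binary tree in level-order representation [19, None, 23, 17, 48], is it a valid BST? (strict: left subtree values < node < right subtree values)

Level-order array: [19, None, 23, 17, 48]
Validate using subtree bounds (lo, hi): at each node, require lo < value < hi,
then recurse left with hi=value and right with lo=value.
Preorder trace (stopping at first violation):
  at node 19 with bounds (-inf, +inf): OK
  at node 23 with bounds (19, +inf): OK
  at node 17 with bounds (19, 23): VIOLATION
Node 17 violates its bound: not (19 < 17 < 23).
Result: Not a valid BST


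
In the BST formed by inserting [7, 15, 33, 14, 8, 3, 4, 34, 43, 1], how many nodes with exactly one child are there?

Tree built from: [7, 15, 33, 14, 8, 3, 4, 34, 43, 1]
Tree (level-order array): [7, 3, 15, 1, 4, 14, 33, None, None, None, None, 8, None, None, 34, None, None, None, 43]
Rule: These are nodes with exactly 1 non-null child.
Per-node child counts:
  node 7: 2 child(ren)
  node 3: 2 child(ren)
  node 1: 0 child(ren)
  node 4: 0 child(ren)
  node 15: 2 child(ren)
  node 14: 1 child(ren)
  node 8: 0 child(ren)
  node 33: 1 child(ren)
  node 34: 1 child(ren)
  node 43: 0 child(ren)
Matching nodes: [14, 33, 34]
Count of nodes with exactly one child: 3


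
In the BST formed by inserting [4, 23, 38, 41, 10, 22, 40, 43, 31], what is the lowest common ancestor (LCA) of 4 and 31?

Tree insertion order: [4, 23, 38, 41, 10, 22, 40, 43, 31]
Tree (level-order array): [4, None, 23, 10, 38, None, 22, 31, 41, None, None, None, None, 40, 43]
In a BST, the LCA of p=4, q=31 is the first node v on the
root-to-leaf path with p <= v <= q (go left if both < v, right if both > v).
Walk from root:
  at 4: 4 <= 4 <= 31, this is the LCA
LCA = 4


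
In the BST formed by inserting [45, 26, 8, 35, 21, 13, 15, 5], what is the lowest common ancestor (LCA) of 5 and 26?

Tree insertion order: [45, 26, 8, 35, 21, 13, 15, 5]
Tree (level-order array): [45, 26, None, 8, 35, 5, 21, None, None, None, None, 13, None, None, 15]
In a BST, the LCA of p=5, q=26 is the first node v on the
root-to-leaf path with p <= v <= q (go left if both < v, right if both > v).
Walk from root:
  at 45: both 5 and 26 < 45, go left
  at 26: 5 <= 26 <= 26, this is the LCA
LCA = 26


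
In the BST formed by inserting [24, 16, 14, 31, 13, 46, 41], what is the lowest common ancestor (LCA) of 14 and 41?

Tree insertion order: [24, 16, 14, 31, 13, 46, 41]
Tree (level-order array): [24, 16, 31, 14, None, None, 46, 13, None, 41]
In a BST, the LCA of p=14, q=41 is the first node v on the
root-to-leaf path with p <= v <= q (go left if both < v, right if both > v).
Walk from root:
  at 24: 14 <= 24 <= 41, this is the LCA
LCA = 24


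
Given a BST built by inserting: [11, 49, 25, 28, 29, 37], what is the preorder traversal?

Tree insertion order: [11, 49, 25, 28, 29, 37]
Tree (level-order array): [11, None, 49, 25, None, None, 28, None, 29, None, 37]
Preorder traversal: [11, 49, 25, 28, 29, 37]


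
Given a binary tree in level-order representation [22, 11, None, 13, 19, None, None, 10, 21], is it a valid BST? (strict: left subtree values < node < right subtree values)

Level-order array: [22, 11, None, 13, 19, None, None, 10, 21]
Validate using subtree bounds (lo, hi): at each node, require lo < value < hi,
then recurse left with hi=value and right with lo=value.
Preorder trace (stopping at first violation):
  at node 22 with bounds (-inf, +inf): OK
  at node 11 with bounds (-inf, 22): OK
  at node 13 with bounds (-inf, 11): VIOLATION
Node 13 violates its bound: not (-inf < 13 < 11).
Result: Not a valid BST


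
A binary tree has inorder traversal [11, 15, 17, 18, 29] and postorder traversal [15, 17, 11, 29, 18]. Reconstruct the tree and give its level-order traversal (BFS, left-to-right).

Inorder:   [11, 15, 17, 18, 29]
Postorder: [15, 17, 11, 29, 18]
Algorithm: postorder visits root last, so walk postorder right-to-left;
each value is the root of the current inorder slice — split it at that
value, recurse on the right subtree first, then the left.
Recursive splits:
  root=18; inorder splits into left=[11, 15, 17], right=[29]
  root=29; inorder splits into left=[], right=[]
  root=11; inorder splits into left=[], right=[15, 17]
  root=17; inorder splits into left=[15], right=[]
  root=15; inorder splits into left=[], right=[]
Reconstructed level-order: [18, 11, 29, 17, 15]


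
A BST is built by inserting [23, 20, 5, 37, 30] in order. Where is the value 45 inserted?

Starting tree (level order): [23, 20, 37, 5, None, 30]
Insertion path: 23 -> 37
Result: insert 45 as right child of 37
Final tree (level order): [23, 20, 37, 5, None, 30, 45]


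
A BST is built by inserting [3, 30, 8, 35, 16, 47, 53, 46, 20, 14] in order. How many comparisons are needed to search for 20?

Search path for 20: 3 -> 30 -> 8 -> 16 -> 20
Found: True
Comparisons: 5


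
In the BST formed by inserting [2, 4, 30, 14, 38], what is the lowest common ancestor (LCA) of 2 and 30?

Tree insertion order: [2, 4, 30, 14, 38]
Tree (level-order array): [2, None, 4, None, 30, 14, 38]
In a BST, the LCA of p=2, q=30 is the first node v on the
root-to-leaf path with p <= v <= q (go left if both < v, right if both > v).
Walk from root:
  at 2: 2 <= 2 <= 30, this is the LCA
LCA = 2


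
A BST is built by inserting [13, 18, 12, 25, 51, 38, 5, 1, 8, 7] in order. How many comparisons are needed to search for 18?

Search path for 18: 13 -> 18
Found: True
Comparisons: 2


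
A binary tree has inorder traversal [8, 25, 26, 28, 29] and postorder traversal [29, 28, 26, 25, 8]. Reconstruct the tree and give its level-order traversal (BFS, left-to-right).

Inorder:   [8, 25, 26, 28, 29]
Postorder: [29, 28, 26, 25, 8]
Algorithm: postorder visits root last, so walk postorder right-to-left;
each value is the root of the current inorder slice — split it at that
value, recurse on the right subtree first, then the left.
Recursive splits:
  root=8; inorder splits into left=[], right=[25, 26, 28, 29]
  root=25; inorder splits into left=[], right=[26, 28, 29]
  root=26; inorder splits into left=[], right=[28, 29]
  root=28; inorder splits into left=[], right=[29]
  root=29; inorder splits into left=[], right=[]
Reconstructed level-order: [8, 25, 26, 28, 29]


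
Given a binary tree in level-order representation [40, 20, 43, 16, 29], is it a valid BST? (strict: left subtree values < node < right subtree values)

Level-order array: [40, 20, 43, 16, 29]
Validate using subtree bounds (lo, hi): at each node, require lo < value < hi,
then recurse left with hi=value and right with lo=value.
Preorder trace (stopping at first violation):
  at node 40 with bounds (-inf, +inf): OK
  at node 20 with bounds (-inf, 40): OK
  at node 16 with bounds (-inf, 20): OK
  at node 29 with bounds (20, 40): OK
  at node 43 with bounds (40, +inf): OK
No violation found at any node.
Result: Valid BST


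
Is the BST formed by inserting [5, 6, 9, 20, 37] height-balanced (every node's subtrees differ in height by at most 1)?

Tree (level-order array): [5, None, 6, None, 9, None, 20, None, 37]
Definition: a tree is height-balanced if, at every node, |h(left) - h(right)| <= 1 (empty subtree has height -1).
Bottom-up per-node check:
  node 37: h_left=-1, h_right=-1, diff=0 [OK], height=0
  node 20: h_left=-1, h_right=0, diff=1 [OK], height=1
  node 9: h_left=-1, h_right=1, diff=2 [FAIL (|-1-1|=2 > 1)], height=2
  node 6: h_left=-1, h_right=2, diff=3 [FAIL (|-1-2|=3 > 1)], height=3
  node 5: h_left=-1, h_right=3, diff=4 [FAIL (|-1-3|=4 > 1)], height=4
Node 9 violates the condition: |-1 - 1| = 2 > 1.
Result: Not balanced


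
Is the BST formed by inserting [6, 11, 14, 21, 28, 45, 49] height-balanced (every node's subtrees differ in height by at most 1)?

Tree (level-order array): [6, None, 11, None, 14, None, 21, None, 28, None, 45, None, 49]
Definition: a tree is height-balanced if, at every node, |h(left) - h(right)| <= 1 (empty subtree has height -1).
Bottom-up per-node check:
  node 49: h_left=-1, h_right=-1, diff=0 [OK], height=0
  node 45: h_left=-1, h_right=0, diff=1 [OK], height=1
  node 28: h_left=-1, h_right=1, diff=2 [FAIL (|-1-1|=2 > 1)], height=2
  node 21: h_left=-1, h_right=2, diff=3 [FAIL (|-1-2|=3 > 1)], height=3
  node 14: h_left=-1, h_right=3, diff=4 [FAIL (|-1-3|=4 > 1)], height=4
  node 11: h_left=-1, h_right=4, diff=5 [FAIL (|-1-4|=5 > 1)], height=5
  node 6: h_left=-1, h_right=5, diff=6 [FAIL (|-1-5|=6 > 1)], height=6
Node 28 violates the condition: |-1 - 1| = 2 > 1.
Result: Not balanced


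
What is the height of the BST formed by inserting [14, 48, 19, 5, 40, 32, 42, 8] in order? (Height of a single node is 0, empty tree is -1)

Insertion order: [14, 48, 19, 5, 40, 32, 42, 8]
Tree (level-order array): [14, 5, 48, None, 8, 19, None, None, None, None, 40, 32, 42]
Compute height bottom-up (empty subtree = -1):
  height(8) = 1 + max(-1, -1) = 0
  height(5) = 1 + max(-1, 0) = 1
  height(32) = 1 + max(-1, -1) = 0
  height(42) = 1 + max(-1, -1) = 0
  height(40) = 1 + max(0, 0) = 1
  height(19) = 1 + max(-1, 1) = 2
  height(48) = 1 + max(2, -1) = 3
  height(14) = 1 + max(1, 3) = 4
Height = 4


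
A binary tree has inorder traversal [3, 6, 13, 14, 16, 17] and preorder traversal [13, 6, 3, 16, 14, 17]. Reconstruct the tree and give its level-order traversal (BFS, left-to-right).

Inorder:  [3, 6, 13, 14, 16, 17]
Preorder: [13, 6, 3, 16, 14, 17]
Algorithm: preorder visits root first, so consume preorder in order;
for each root, split the current inorder slice at that value into
left-subtree inorder and right-subtree inorder, then recurse.
Recursive splits:
  root=13; inorder splits into left=[3, 6], right=[14, 16, 17]
  root=6; inorder splits into left=[3], right=[]
  root=3; inorder splits into left=[], right=[]
  root=16; inorder splits into left=[14], right=[17]
  root=14; inorder splits into left=[], right=[]
  root=17; inorder splits into left=[], right=[]
Reconstructed level-order: [13, 6, 16, 3, 14, 17]


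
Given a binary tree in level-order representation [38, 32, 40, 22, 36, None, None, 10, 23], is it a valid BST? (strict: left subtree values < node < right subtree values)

Level-order array: [38, 32, 40, 22, 36, None, None, 10, 23]
Validate using subtree bounds (lo, hi): at each node, require lo < value < hi,
then recurse left with hi=value and right with lo=value.
Preorder trace (stopping at first violation):
  at node 38 with bounds (-inf, +inf): OK
  at node 32 with bounds (-inf, 38): OK
  at node 22 with bounds (-inf, 32): OK
  at node 10 with bounds (-inf, 22): OK
  at node 23 with bounds (22, 32): OK
  at node 36 with bounds (32, 38): OK
  at node 40 with bounds (38, +inf): OK
No violation found at any node.
Result: Valid BST


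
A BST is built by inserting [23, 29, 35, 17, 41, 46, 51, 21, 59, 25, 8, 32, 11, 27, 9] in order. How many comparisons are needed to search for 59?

Search path for 59: 23 -> 29 -> 35 -> 41 -> 46 -> 51 -> 59
Found: True
Comparisons: 7


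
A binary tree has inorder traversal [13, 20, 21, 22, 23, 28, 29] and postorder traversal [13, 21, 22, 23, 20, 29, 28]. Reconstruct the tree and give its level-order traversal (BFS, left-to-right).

Inorder:   [13, 20, 21, 22, 23, 28, 29]
Postorder: [13, 21, 22, 23, 20, 29, 28]
Algorithm: postorder visits root last, so walk postorder right-to-left;
each value is the root of the current inorder slice — split it at that
value, recurse on the right subtree first, then the left.
Recursive splits:
  root=28; inorder splits into left=[13, 20, 21, 22, 23], right=[29]
  root=29; inorder splits into left=[], right=[]
  root=20; inorder splits into left=[13], right=[21, 22, 23]
  root=23; inorder splits into left=[21, 22], right=[]
  root=22; inorder splits into left=[21], right=[]
  root=21; inorder splits into left=[], right=[]
  root=13; inorder splits into left=[], right=[]
Reconstructed level-order: [28, 20, 29, 13, 23, 22, 21]


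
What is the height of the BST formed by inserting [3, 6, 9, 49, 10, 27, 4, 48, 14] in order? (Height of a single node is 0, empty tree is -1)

Insertion order: [3, 6, 9, 49, 10, 27, 4, 48, 14]
Tree (level-order array): [3, None, 6, 4, 9, None, None, None, 49, 10, None, None, 27, 14, 48]
Compute height bottom-up (empty subtree = -1):
  height(4) = 1 + max(-1, -1) = 0
  height(14) = 1 + max(-1, -1) = 0
  height(48) = 1 + max(-1, -1) = 0
  height(27) = 1 + max(0, 0) = 1
  height(10) = 1 + max(-1, 1) = 2
  height(49) = 1 + max(2, -1) = 3
  height(9) = 1 + max(-1, 3) = 4
  height(6) = 1 + max(0, 4) = 5
  height(3) = 1 + max(-1, 5) = 6
Height = 6
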